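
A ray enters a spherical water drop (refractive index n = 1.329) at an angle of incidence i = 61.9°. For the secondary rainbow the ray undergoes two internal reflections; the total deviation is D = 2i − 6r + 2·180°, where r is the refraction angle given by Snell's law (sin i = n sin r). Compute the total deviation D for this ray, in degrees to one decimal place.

sin r = sin 61.9° / 1.329 = 0.8821/1.329 = 0.6638; r = 41.59°.
D = 2·61.9° − 6·41.59° + 2·180° = 123.80° − 249.52° + 360° = 234.28°.

234.3°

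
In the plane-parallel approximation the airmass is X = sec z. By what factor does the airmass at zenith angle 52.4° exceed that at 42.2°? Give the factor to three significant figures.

1.21

X(52.4°)/X(42.2°) = sec 52.4° / sec 42.2° = cos 42.2° / cos 52.4° = 0.7408/0.6101 = 1.2141.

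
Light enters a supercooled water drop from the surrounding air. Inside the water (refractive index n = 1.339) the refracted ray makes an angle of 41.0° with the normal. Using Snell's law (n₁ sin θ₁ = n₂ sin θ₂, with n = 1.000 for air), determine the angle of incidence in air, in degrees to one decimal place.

61.5°

Snell: sin θ_i = n · sin θ_r = 1.339 × sin 41.0° = 1.339 × 0.6561 = 0.8785.
θ_i = arcsin(0.8785) = 61.46°.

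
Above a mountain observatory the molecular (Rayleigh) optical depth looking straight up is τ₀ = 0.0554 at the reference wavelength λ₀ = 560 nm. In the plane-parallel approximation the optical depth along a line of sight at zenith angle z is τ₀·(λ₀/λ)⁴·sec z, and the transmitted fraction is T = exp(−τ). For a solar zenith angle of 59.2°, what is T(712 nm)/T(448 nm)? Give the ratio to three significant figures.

Airmass: sec 59.2° = 1.9530.
τ(712 nm) = 0.0554 × (560/712)⁴ × 1.9530 = 0.0554 × 0.3827 × 1.9530 = 0.0414.
τ(448 nm) = 0.0554 × (560/448)⁴ × 1.9530 = 0.0554 × 2.4414 × 1.9530 = 0.2641.
T(712)/T(448) = exp(τ_B − τ_A) = exp(0.2227) = 1.2495.

1.25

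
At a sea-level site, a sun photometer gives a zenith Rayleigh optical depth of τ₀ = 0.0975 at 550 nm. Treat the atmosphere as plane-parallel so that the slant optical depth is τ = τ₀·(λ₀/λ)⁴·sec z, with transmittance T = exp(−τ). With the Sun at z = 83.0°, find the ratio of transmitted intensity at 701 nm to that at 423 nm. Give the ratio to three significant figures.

Airmass: sec 83.0° = 8.2055.
τ(701 nm) = 0.0975 × (550/701)⁴ × 8.2055 = 0.0975 × 0.3789 × 8.2055 = 0.3032.
τ(423 nm) = 0.0975 × (550/423)⁴ × 8.2055 = 0.0975 × 2.8582 × 8.2055 = 2.2866.
T(701)/T(423) = exp(τ_B − τ_A) = exp(1.9835) = 7.2680.

7.27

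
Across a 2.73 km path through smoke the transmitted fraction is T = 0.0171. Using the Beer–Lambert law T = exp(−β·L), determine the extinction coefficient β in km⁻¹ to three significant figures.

1.49 km⁻¹

Beer–Lambert: T = exp(−βL) ⇒ β = −ln(T)/L = −ln(0.0171)/2.73 = 4.0687/2.73 = 1.49 km⁻¹.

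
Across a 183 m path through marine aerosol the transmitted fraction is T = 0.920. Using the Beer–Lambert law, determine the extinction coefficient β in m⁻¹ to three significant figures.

0.000456 m⁻¹

Beer–Lambert: T = exp(−βL) ⇒ β = −ln(T)/L = −ln(0.920)/183 = 0.0834/183 = 0.0004556 m⁻¹.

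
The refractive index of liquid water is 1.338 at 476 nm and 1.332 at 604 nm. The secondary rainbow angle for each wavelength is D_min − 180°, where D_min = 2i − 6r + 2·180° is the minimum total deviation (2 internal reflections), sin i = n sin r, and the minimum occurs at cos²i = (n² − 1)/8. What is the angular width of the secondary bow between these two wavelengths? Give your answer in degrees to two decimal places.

1.56°

At 476 nm (n = 1.338): cos²i = 0.09878 → i = 71.682°, r = 45.195°, D_min = 232.193°, rainbow angle = 52.193°.
At 604 nm (n = 1.332): cos²i = 0.09678 → i = 71.875°, r = 45.520°, D_min = 230.628°, rainbow angle = 50.628°.
Angular width = |52.193° − 50.628°| = 1.564°.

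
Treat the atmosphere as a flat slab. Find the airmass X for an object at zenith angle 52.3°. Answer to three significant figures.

1.64

X = sec z = 1/cos 52.3° = 1/0.6115 = 1.6353.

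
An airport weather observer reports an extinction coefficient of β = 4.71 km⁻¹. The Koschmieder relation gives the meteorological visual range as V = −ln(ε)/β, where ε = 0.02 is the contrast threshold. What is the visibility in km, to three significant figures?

V = −ln(0.02) / 4.71 = 3.912 / 4.71 = 0.8306 km.

0.831 km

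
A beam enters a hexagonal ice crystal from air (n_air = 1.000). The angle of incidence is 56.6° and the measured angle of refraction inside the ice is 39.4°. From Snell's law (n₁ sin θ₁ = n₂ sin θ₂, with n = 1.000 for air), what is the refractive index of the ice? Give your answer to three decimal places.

n = sin θ_i / sin θ_r = sin 56.6° / sin 39.4° = 0.8348 / 0.6347 = 1.3153.

1.315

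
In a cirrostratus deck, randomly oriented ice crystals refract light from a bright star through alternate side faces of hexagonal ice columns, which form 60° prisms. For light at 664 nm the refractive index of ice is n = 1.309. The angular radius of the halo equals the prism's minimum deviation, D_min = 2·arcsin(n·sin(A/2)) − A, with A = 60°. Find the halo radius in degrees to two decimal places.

21.76°

n·sin(A/2) = 1.309 × sin 30° = 1.309 × 0.5000 = 0.6545.
D_min = 2·arcsin(0.6545) − 60° = 2 × 40.882° − 60° = 21.763°.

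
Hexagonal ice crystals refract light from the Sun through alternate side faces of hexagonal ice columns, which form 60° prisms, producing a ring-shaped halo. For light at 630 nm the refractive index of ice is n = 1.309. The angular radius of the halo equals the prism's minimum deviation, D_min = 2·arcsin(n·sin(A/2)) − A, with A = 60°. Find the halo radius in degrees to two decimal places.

n·sin(A/2) = 1.309 × sin 30° = 1.309 × 0.5000 = 0.6545.
D_min = 2·arcsin(0.6545) − 60° = 2 × 40.882° − 60° = 21.763°.

21.76°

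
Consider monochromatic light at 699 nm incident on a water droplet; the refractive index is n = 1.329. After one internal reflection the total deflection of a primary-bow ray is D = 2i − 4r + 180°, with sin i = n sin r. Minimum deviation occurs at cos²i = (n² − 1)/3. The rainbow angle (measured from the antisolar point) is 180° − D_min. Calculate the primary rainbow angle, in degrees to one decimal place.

cos²i = (1.76624 − 1)/3 = 0.25541; i = arccos(0.50538) = 59.643°.
sin r = sin 59.643°/1.329 = 0.64928; r = 40.487°.
D_min = 2·59.643° − 4·40.487° + 180° = 137.337°.
Rainbow angle = 180° − D_min = 42.663°.

42.7°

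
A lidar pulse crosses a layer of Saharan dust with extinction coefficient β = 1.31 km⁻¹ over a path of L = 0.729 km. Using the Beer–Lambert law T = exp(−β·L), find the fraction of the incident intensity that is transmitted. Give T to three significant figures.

0.385

τ = β·L = 1.31 × 0.729 = 0.9550.
T = exp(−0.9550) = 0.3848.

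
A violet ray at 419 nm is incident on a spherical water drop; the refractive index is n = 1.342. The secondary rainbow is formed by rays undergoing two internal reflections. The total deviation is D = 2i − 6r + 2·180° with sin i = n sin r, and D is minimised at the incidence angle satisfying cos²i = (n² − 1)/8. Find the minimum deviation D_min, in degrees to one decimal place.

cos²i = (1.80096 − 1)/8 = 0.10012; i = arccos(0.31642) = 71.554°.
sin r = sin 71.554°/1.342 = 0.70687; r = 44.981°.
D_min = 2·71.554° − 6·44.981° + 360° = 233.222°.

233.2°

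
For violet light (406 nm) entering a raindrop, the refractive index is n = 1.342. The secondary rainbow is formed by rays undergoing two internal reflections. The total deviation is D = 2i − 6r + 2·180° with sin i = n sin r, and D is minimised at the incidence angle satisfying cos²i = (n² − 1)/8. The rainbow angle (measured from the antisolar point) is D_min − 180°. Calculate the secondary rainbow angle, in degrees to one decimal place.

53.2°

cos²i = (1.80096 − 1)/8 = 0.10012; i = arccos(0.31642) = 71.554°.
sin r = sin 71.554°/1.342 = 0.70687; r = 44.981°.
D_min = 2·71.554° − 6·44.981° + 360° = 233.222°.
Rainbow angle = D_min − 180° = 53.222°.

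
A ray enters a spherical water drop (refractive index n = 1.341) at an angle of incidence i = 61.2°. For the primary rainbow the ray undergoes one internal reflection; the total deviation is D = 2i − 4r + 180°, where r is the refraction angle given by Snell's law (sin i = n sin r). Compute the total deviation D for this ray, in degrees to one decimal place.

139.2°

sin r = sin 61.2° / 1.341 = 0.8763/1.341 = 0.6535; r = 40.80°.
D = 2·61.2° − 4·40.80° + 180° = 122.40° − 163.22° + 180° = 139.18°.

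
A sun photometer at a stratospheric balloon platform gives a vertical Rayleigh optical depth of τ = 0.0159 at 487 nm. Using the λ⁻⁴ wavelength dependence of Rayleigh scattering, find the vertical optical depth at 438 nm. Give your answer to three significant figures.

0.0243

τ(438 nm) = τ(487 nm) × (487/438)⁴ = 0.0159 × (1.1119)⁴ = 0.0159 × 1.5283 = 0.0243.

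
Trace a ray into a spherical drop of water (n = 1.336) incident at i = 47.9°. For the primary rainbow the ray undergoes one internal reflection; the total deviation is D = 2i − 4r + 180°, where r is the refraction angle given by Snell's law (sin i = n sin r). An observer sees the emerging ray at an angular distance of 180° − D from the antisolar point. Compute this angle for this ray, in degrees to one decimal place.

sin r = sin 47.9° / 1.336 = 0.7420/1.336 = 0.5554; r = 33.74°.
D = 2·47.9° − 4·33.74° + 180° = 95.80° − 134.95° + 180° = 140.85°.
Angle from antisolar point = 180° − D = 39.15°.

39.1°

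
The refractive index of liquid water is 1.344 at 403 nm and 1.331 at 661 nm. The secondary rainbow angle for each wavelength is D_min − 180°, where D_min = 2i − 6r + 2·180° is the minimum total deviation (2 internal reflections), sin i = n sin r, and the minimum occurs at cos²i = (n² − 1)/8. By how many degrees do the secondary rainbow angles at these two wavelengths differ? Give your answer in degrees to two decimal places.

3.37°

At 403 nm (n = 1.344): cos²i = 0.10079 → i = 71.490°, r = 44.874°, D_min = 233.733°, rainbow angle = 53.733°.
At 661 nm (n = 1.331): cos²i = 0.09645 → i = 71.907°, r = 45.575°, D_min = 230.365°, rainbow angle = 50.365°.
Angular width = |53.733° − 50.365°| = 3.368°.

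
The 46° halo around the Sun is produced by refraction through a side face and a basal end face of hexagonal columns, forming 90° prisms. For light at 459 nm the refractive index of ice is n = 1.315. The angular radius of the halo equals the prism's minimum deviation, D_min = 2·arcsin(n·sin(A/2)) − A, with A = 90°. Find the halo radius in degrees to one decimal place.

n·sin(A/2) = 1.315 × sin 45° = 1.315 × 0.7071 = 0.9298.
D_min = 2·arcsin(0.9298) − 90° = 2 × 68.411° − 90° = 46.821°.

46.8°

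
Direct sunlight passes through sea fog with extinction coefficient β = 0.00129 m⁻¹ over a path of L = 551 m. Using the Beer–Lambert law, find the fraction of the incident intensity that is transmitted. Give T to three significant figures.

τ = β·L = 0.00129 × 551 = 0.7108.
T = exp(−0.7108) = 0.4913.

0.491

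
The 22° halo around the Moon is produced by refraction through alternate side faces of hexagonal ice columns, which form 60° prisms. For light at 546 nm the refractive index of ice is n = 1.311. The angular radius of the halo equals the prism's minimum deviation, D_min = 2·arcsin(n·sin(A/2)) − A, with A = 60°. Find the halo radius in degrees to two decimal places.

21.92°

n·sin(A/2) = 1.311 × sin 30° = 1.311 × 0.5000 = 0.6555.
D_min = 2·arcsin(0.6555) − 60° = 2 × 40.958° − 60° = 21.915°.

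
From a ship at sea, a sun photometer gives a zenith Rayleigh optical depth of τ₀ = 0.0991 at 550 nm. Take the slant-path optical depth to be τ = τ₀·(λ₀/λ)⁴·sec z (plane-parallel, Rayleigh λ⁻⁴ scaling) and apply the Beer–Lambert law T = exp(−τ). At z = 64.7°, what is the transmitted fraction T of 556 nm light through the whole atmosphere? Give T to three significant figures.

0.801

sec 64.7° = 2.3400.
τ = 0.0991 × (550/556)⁴ × 2.3400 = 0.0991 × 0.9575 × 2.3400 = 0.2220.
T = exp(−0.2220) = 0.8009.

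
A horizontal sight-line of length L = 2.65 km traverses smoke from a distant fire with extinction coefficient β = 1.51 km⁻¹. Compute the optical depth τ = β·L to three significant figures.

4.00

τ = β·L = 1.51 × 2.65 = 4.0015.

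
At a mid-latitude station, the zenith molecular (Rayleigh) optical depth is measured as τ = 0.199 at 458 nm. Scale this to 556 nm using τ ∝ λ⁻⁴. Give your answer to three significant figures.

τ(556 nm) = τ(458 nm) × (458/556)⁴ = 0.199 × (0.8237)⁴ = 0.199 × 0.4604 = 0.0916.

0.0916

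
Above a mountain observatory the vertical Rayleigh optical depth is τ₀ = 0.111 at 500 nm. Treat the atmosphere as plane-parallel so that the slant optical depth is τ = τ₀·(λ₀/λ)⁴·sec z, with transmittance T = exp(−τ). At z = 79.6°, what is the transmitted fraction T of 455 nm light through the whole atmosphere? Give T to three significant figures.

sec 79.6° = 5.5396.
τ = 0.111 × (500/455)⁴ × 5.5396 = 0.111 × 1.4583 × 5.5396 = 0.8967.
T = exp(−0.8967) = 0.4079.

0.408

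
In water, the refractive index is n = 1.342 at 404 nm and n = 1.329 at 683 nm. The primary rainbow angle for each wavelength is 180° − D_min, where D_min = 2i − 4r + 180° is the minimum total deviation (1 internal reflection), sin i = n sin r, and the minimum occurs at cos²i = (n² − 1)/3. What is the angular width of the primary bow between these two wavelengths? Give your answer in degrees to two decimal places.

1.88°

At 404 nm (n = 1.342): cos²i = 0.26699 → i = 58.888°, r = 39.641°, D_min = 139.213°, rainbow angle = 40.787°.
At 683 nm (n = 1.329): cos²i = 0.25541 → i = 59.643°, r = 40.487°, D_min = 137.337°, rainbow angle = 42.663°.
Angular width = |40.787° − 42.663°| = 1.876°.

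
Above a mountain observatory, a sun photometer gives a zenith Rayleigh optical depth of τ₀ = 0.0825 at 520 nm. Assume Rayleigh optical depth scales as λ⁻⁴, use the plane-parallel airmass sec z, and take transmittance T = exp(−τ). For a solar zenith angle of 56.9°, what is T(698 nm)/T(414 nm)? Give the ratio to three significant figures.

Airmass: sec 56.9° = 1.8312.
τ(698 nm) = 0.0825 × (520/698)⁴ × 1.8312 = 0.0825 × 0.3080 × 1.8312 = 0.0465.
τ(414 nm) = 0.0825 × (520/414)⁴ × 1.8312 = 0.0825 × 2.4889 × 1.8312 = 0.3760.
T(698)/T(414) = exp(τ_B − τ_A) = exp(0.3295) = 1.3902.

1.39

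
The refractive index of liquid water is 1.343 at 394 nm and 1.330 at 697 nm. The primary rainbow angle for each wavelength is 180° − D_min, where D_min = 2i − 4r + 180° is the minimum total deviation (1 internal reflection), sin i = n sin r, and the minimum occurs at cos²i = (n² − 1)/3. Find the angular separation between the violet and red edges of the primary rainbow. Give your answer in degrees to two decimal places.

1.87°

At 394 nm (n = 1.343): cos²i = 0.26788 → i = 58.830°, r = 39.577°, D_min = 139.354°, rainbow angle = 40.646°.
At 697 nm (n = 1.330): cos²i = 0.25630 → i = 59.585°, r = 40.422°, D_min = 137.484°, rainbow angle = 42.516°.
Angular width = |40.646° − 42.516°| = 1.871°.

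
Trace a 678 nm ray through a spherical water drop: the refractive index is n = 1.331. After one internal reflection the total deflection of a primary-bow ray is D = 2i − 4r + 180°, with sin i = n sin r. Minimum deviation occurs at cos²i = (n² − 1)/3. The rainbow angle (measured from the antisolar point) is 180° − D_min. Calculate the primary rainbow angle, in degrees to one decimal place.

cos²i = (1.77156 − 1)/3 = 0.25719; i = arccos(0.50714) = 59.527°.
sin r = sin 59.527°/1.331 = 0.64753; r = 40.356°.
D_min = 2·59.527° − 4·40.356° + 180° = 137.630°.
Rainbow angle = 180° − D_min = 42.370°.

42.4°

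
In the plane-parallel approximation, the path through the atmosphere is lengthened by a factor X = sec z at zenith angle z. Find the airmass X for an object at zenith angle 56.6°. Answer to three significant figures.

1.82

X = sec z = 1/cos 56.6° = 1/0.5505 = 1.8166.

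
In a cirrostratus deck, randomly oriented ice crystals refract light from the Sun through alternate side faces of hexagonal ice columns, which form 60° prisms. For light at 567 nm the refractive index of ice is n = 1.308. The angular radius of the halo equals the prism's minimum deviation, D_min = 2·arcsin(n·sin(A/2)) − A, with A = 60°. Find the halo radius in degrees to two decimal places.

n·sin(A/2) = 1.308 × sin 30° = 1.308 × 0.5000 = 0.6540.
D_min = 2·arcsin(0.6540) − 60° = 2 × 40.844° − 60° = 21.688°.

21.69°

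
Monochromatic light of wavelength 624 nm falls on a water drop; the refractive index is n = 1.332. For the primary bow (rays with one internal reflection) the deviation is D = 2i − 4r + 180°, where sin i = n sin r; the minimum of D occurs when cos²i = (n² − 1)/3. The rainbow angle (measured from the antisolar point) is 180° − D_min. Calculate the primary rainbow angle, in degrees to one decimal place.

42.2°

cos²i = (1.77422 − 1)/3 = 0.25807; i = arccos(0.50801) = 59.469°.
sin r = sin 59.469°/1.332 = 0.64666; r = 40.290°.
D_min = 2·59.469° − 4·40.290° + 180° = 137.776°.
Rainbow angle = 180° − D_min = 42.224°.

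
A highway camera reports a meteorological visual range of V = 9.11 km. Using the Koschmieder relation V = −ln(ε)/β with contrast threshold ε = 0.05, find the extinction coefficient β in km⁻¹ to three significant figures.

0.329 km⁻¹

β = −ln(0.05) / V = 2.996 / 9.11 = 0.3288 km⁻¹.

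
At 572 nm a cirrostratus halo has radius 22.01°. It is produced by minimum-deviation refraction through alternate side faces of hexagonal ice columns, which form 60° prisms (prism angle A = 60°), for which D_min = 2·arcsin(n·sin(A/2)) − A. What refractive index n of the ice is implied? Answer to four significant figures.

Rearranging: n = sin((D_min + A)/2) / sin(A/2).
(D_min + A)/2 = (22.01° + 60°)/2 = 41.005°.
n = sin 41.005° / sin 30° = 0.6561 / 0.5000 = 1.3122.

1.312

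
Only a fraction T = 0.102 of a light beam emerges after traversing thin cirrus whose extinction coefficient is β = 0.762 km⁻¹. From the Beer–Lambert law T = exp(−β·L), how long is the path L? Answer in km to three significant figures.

3.00 km

Beer–Lambert: T = exp(−βL) ⇒ L = −ln(T)/β = −ln(0.102)/0.762 = 2.2828/0.762 = 2.996 km.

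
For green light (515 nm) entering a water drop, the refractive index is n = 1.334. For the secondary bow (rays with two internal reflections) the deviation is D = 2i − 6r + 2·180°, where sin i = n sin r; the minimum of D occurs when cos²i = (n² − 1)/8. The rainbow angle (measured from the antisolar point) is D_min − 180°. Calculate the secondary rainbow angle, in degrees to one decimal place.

cos²i = (1.77956 − 1)/8 = 0.09744; i = arccos(0.31216) = 71.810°.
sin r = sin 71.810°/1.334 = 0.71217; r = 45.411°.
D_min = 2·71.810° − 6·45.411° + 360° = 231.153°.
Rainbow angle = D_min − 180° = 51.153°.

51.2°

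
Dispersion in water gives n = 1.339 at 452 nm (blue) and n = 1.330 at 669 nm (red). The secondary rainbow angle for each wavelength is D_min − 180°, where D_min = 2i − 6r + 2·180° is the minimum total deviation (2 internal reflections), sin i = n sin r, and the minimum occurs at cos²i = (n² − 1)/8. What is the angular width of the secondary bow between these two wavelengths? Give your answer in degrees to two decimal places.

At 452 nm (n = 1.339): cos²i = 0.09912 → i = 71.650°, r = 45.141°, D_min = 232.451°, rainbow angle = 52.451°.
At 669 nm (n = 1.330): cos²i = 0.09611 → i = 71.940°, r = 45.630°, D_min = 230.101°, rainbow angle = 50.101°.
Angular width = |52.451° − 50.101°| = 2.350°.

2.35°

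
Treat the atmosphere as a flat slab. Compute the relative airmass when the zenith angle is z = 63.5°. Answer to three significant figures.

X = sec z = 1/cos 63.5° = 1/0.4462 = 2.2412.

2.24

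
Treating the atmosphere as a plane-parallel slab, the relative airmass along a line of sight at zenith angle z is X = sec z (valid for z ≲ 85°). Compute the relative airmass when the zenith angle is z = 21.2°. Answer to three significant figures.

X = sec z = 1/cos 21.2° = 1/0.9323 = 1.0726.

1.07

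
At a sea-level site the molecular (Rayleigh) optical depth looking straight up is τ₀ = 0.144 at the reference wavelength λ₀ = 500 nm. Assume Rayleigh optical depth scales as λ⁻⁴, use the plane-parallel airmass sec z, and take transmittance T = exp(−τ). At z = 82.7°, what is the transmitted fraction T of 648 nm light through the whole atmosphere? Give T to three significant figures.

0.669

sec 82.7° = 7.8700.
τ = 0.144 × (500/648)⁴ × 7.8700 = 0.144 × 0.3545 × 7.8700 = 0.4017.
T = exp(−0.4017) = 0.6692.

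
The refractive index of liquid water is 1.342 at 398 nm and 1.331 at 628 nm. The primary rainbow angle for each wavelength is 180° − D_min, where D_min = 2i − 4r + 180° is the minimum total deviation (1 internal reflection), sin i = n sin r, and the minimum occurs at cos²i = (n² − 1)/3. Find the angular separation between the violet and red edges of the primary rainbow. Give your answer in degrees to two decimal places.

At 398 nm (n = 1.342): cos²i = 0.26699 → i = 58.888°, r = 39.641°, D_min = 139.213°, rainbow angle = 40.787°.
At 628 nm (n = 1.331): cos²i = 0.25719 → i = 59.527°, r = 40.356°, D_min = 137.630°, rainbow angle = 42.370°.
Angular width = |40.787° − 42.370°| = 1.583°.

1.58°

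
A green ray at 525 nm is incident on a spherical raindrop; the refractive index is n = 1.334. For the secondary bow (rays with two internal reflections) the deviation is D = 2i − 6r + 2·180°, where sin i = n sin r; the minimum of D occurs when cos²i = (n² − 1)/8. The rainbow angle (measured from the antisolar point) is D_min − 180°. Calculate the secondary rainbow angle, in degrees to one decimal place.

51.2°

cos²i = (1.77956 − 1)/8 = 0.09744; i = arccos(0.31216) = 71.810°.
sin r = sin 71.810°/1.334 = 0.71217; r = 45.411°.
D_min = 2·71.810° − 6·45.411° + 360° = 231.153°.
Rainbow angle = D_min − 180° = 51.153°.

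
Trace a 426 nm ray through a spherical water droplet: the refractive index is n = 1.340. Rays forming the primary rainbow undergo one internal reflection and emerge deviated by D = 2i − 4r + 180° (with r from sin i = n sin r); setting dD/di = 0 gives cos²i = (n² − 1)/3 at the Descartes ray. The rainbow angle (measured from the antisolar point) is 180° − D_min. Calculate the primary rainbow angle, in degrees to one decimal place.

41.1°

cos²i = (1.79560 − 1)/3 = 0.26520; i = arccos(0.51498) = 59.004°.
sin r = sin 59.004°/1.340 = 0.63971; r = 39.770°.
D_min = 2·59.004° − 4·39.770° + 180° = 138.929°.
Rainbow angle = 180° − D_min = 41.071°.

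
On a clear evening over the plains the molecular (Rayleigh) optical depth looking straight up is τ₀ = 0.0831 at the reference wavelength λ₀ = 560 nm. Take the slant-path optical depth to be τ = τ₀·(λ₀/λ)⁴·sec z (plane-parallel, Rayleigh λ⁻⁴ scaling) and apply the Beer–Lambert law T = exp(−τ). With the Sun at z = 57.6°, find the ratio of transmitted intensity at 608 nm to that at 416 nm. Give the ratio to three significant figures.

1.49

Airmass: sec 57.6° = 1.8663.
τ(608 nm) = 0.0831 × (560/608)⁴ × 1.8663 = 0.0831 × 0.7197 × 1.8663 = 0.1116.
τ(416 nm) = 0.0831 × (560/416)⁴ × 1.8663 = 0.0831 × 3.2838 × 1.8663 = 0.5093.
T(608)/T(416) = exp(τ_B − τ_A) = exp(0.3977) = 1.4883.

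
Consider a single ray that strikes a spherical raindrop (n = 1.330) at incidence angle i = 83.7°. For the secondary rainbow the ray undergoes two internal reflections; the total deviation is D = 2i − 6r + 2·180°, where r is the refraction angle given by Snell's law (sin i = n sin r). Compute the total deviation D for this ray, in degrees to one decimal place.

237.2°

sin r = sin 83.7° / 1.330 = 0.9940/1.330 = 0.7473; r = 48.36°.
D = 2·83.7° − 6·48.36° + 2·180° = 167.40° − 290.16° + 360° = 237.24°.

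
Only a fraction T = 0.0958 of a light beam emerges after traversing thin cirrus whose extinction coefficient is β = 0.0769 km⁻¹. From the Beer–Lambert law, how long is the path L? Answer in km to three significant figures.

30.5 km

Beer–Lambert: T = exp(−βL) ⇒ L = −ln(T)/β = −ln(0.0958)/0.0769 = 2.3455/0.0769 = 30.5 km.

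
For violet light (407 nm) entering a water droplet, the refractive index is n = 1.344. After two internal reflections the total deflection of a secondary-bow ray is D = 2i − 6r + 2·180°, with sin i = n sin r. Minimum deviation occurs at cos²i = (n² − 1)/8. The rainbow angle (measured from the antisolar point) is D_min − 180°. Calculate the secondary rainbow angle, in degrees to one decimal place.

53.7°

cos²i = (1.80634 − 1)/8 = 0.10079; i = arccos(0.31748) = 71.490°.
sin r = sin 71.490°/1.344 = 0.70555; r = 44.874°.
D_min = 2·71.490° − 6·44.874° + 360° = 233.733°.
Rainbow angle = D_min − 180° = 53.733°.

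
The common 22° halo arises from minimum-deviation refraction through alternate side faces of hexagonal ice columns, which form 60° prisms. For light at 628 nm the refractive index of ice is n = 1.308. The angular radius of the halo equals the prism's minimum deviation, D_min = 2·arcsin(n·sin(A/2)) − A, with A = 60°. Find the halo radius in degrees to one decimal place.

21.7°

n·sin(A/2) = 1.308 × sin 30° = 1.308 × 0.5000 = 0.6540.
D_min = 2·arcsin(0.6540) − 60° = 2 × 40.844° − 60° = 21.688°.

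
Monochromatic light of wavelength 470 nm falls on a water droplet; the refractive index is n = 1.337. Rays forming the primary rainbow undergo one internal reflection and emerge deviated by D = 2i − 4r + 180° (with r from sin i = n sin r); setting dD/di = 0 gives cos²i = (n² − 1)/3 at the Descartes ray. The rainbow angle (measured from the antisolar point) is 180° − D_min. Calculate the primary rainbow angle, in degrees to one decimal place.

cos²i = (1.78757 − 1)/3 = 0.26252; i = arccos(0.51237) = 59.178°.
sin r = sin 59.178°/1.337 = 0.64231; r = 39.964°.
D_min = 2·59.178° − 4·39.964° + 180° = 138.500°.
Rainbow angle = 180° − D_min = 41.500°.

41.5°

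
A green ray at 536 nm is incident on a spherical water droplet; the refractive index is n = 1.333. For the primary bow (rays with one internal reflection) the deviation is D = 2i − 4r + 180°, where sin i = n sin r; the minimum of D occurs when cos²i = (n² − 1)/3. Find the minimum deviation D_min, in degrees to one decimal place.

137.9°

cos²i = (1.77689 − 1)/3 = 0.25896; i = arccos(0.50888) = 59.410°.
sin r = sin 59.410°/1.333 = 0.64579; r = 40.225°.
D_min = 2·59.410° − 4·40.225° + 180° = 137.922°.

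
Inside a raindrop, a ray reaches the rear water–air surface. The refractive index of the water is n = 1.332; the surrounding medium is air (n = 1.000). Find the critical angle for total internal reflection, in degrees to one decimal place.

sin θ_c = n_air / n = 1.000 / 1.332 = 0.7508.
θ_c = arcsin(0.7508) = 48.66°.

48.7°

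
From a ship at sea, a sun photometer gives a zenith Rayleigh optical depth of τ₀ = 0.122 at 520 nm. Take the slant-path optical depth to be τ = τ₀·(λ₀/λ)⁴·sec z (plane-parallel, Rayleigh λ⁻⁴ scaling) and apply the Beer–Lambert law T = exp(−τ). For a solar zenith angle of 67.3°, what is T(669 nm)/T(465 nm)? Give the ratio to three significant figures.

1.46

Airmass: sec 67.3° = 2.5913.
τ(669 nm) = 0.122 × (520/669)⁴ × 2.5913 = 0.122 × 0.3650 × 2.5913 = 0.1154.
τ(465 nm) = 0.122 × (520/465)⁴ × 2.5913 = 0.122 × 1.5639 × 2.5913 = 0.4944.
T(669)/T(465) = exp(τ_B − τ_A) = exp(0.3790) = 1.4608.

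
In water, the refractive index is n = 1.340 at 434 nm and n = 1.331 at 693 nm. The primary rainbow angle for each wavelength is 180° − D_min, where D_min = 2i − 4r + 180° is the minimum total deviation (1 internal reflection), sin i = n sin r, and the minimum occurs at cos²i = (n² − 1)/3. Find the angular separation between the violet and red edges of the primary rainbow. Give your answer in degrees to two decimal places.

At 434 nm (n = 1.340): cos²i = 0.26520 → i = 59.004°, r = 39.770°, D_min = 138.929°, rainbow angle = 41.071°.
At 693 nm (n = 1.331): cos²i = 0.25719 → i = 59.527°, r = 40.356°, D_min = 137.630°, rainbow angle = 42.370°.
Angular width = |41.071° − 42.370°| = 1.299°.

1.30°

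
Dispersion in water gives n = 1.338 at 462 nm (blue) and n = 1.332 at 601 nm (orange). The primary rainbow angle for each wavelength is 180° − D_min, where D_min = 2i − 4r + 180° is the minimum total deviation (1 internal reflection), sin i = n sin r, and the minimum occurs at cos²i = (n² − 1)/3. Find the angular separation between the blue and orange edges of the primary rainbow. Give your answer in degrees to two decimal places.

0.87°

At 462 nm (n = 1.338): cos²i = 0.26341 → i = 59.120°, r = 39.899°, D_min = 138.643°, rainbow angle = 41.357°.
At 601 nm (n = 1.332): cos²i = 0.25807 → i = 59.469°, r = 40.290°, D_min = 137.776°, rainbow angle = 42.224°.
Angular width = |41.357° − 42.224°| = 0.867°.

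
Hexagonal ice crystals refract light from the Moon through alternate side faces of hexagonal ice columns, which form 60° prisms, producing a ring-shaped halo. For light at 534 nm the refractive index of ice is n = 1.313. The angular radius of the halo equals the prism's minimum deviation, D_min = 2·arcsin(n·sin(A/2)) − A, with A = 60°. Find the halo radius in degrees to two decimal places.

22.07°

n·sin(A/2) = 1.313 × sin 30° = 1.313 × 0.5000 = 0.6565.
D_min = 2·arcsin(0.6565) − 60° = 2 × 41.033° − 60° = 22.067°.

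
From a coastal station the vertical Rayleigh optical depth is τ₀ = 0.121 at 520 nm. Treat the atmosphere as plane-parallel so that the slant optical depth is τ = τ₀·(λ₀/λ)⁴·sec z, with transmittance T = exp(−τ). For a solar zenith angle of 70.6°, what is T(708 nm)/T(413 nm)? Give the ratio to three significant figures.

Airmass: sec 70.6° = 3.0106.
τ(708 nm) = 0.121 × (520/708)⁴ × 3.0106 = 0.121 × 0.2910 × 3.0106 = 0.1060.
τ(413 nm) = 0.121 × (520/413)⁴ × 3.0106 = 0.121 × 2.5131 × 3.0106 = 0.9155.
T(708)/T(413) = exp(τ_B − τ_A) = exp(0.8095) = 2.2467.

2.25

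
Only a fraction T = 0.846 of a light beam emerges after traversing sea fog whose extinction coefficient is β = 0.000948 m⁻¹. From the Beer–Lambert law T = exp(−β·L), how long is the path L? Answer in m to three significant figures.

176 m

Beer–Lambert: T = exp(−βL) ⇒ L = −ln(T)/β = −ln(0.846)/0.000948 = 0.1672/0.000948 = 176.4 m.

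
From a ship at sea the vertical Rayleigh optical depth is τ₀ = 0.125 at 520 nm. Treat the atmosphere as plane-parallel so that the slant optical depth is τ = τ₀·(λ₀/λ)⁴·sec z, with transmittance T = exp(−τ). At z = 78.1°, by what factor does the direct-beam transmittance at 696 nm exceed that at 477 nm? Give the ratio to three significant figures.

Airmass: sec 78.1° = 4.8496.
τ(696 nm) = 0.125 × (520/696)⁴ × 4.8496 = 0.125 × 0.3116 × 4.8496 = 0.1889.
τ(477 nm) = 0.125 × (520/477)⁴ × 4.8496 = 0.125 × 1.4123 × 4.8496 = 0.8562.
T(696)/T(477) = exp(τ_B − τ_A) = exp(0.6673) = 1.9489.

1.95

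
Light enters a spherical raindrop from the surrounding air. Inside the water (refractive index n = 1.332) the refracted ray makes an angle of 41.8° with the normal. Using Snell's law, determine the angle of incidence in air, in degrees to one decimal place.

62.6°

Snell: sin θ_i = n · sin θ_r = 1.332 × sin 41.8° = 1.332 × 0.6665 = 0.8878.
θ_i = arcsin(0.8878) = 62.60°.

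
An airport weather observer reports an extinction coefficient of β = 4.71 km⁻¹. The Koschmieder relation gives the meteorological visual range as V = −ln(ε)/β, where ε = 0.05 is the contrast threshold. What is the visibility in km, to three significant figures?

0.636 km

V = −ln(0.05) / 4.71 = 2.996 / 4.71 = 0.6360 km.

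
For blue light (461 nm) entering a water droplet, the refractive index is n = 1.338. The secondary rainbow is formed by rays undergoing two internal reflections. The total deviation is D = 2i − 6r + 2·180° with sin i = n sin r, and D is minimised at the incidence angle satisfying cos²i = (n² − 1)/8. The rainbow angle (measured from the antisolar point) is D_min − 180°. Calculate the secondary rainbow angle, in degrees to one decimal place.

52.2°

cos²i = (1.79024 − 1)/8 = 0.09878; i = arccos(0.31429) = 71.682°.
sin r = sin 71.682°/1.338 = 0.70951; r = 45.195°.
D_min = 2·71.682° − 6·45.195° + 360° = 232.193°.
Rainbow angle = D_min − 180° = 52.193°.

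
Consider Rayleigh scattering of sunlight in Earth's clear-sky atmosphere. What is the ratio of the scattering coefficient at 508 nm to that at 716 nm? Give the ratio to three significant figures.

3.95

Rayleigh scattering ∝ λ⁻⁴, so the ratio of coefficients is the inverse fourth power of the wavelength ratio.
σ(508)/σ(716) = (716/508)⁴ = (1.4094)⁴ = 3.946.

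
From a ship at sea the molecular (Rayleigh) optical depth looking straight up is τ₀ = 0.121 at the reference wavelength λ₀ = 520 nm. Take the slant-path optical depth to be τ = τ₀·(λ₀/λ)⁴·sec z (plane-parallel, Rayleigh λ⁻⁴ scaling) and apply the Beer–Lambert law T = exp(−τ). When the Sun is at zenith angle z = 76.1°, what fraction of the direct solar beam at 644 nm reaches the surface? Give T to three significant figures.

sec 76.1° = 4.1627.
τ = 0.121 × (520/644)⁴ × 4.1627 = 0.121 × 0.4251 × 4.1627 = 0.2141.
T = exp(−0.2141) = 0.8073.

0.807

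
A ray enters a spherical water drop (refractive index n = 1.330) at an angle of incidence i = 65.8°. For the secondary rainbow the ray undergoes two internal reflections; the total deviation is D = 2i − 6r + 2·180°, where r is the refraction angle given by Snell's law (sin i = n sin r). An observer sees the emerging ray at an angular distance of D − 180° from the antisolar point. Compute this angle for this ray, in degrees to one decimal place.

51.8°

sin r = sin 65.8° / 1.330 = 0.9121/1.330 = 0.6858; r = 43.30°.
D = 2·65.8° − 6·43.30° + 2·180° = 131.60° − 259.79° + 360° = 231.81°.
Angle from antisolar point = D − 180° = 51.81°.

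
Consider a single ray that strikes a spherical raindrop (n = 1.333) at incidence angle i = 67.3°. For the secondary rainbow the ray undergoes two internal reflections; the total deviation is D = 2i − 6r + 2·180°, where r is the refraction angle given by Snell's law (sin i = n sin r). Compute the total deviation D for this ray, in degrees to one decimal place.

231.8°

sin r = sin 67.3° / 1.333 = 0.9225/1.333 = 0.6921; r = 43.79°.
D = 2·67.3° − 6·43.79° + 2·180° = 134.60° − 262.77° + 360° = 231.83°.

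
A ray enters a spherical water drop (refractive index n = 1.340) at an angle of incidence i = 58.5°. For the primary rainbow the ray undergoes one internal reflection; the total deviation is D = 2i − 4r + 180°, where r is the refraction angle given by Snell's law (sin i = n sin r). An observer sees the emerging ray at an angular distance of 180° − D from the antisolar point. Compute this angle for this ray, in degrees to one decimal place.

sin r = sin 58.5° / 1.340 = 0.8526/1.340 = 0.6363; r = 39.52°.
D = 2·58.5° − 4·39.52° + 180° = 117.00° − 158.07° + 180° = 138.93°.
Angle from antisolar point = 180° − D = 41.07°.

41.1°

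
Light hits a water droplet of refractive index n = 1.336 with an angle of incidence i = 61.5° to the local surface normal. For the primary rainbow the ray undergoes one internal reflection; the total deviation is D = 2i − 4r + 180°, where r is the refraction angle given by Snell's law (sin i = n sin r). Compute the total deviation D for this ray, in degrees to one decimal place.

sin r = sin 61.5° / 1.336 = 0.8788/1.336 = 0.6578; r = 41.13°.
D = 2·61.5° − 4·41.13° + 180° = 123.00° − 164.53° + 180° = 138.47°.

138.5°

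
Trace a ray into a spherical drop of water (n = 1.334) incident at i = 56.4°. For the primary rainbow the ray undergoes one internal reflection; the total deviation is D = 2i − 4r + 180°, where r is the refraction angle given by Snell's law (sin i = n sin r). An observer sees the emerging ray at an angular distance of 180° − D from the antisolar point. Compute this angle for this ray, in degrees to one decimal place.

sin r = sin 56.4° / 1.334 = 0.8329/1.334 = 0.6244; r = 38.64°.
D = 2·56.4° − 4·38.64° + 180° = 112.80° − 154.55° + 180° = 138.25°.
Angle from antisolar point = 180° − D = 41.75°.

41.7°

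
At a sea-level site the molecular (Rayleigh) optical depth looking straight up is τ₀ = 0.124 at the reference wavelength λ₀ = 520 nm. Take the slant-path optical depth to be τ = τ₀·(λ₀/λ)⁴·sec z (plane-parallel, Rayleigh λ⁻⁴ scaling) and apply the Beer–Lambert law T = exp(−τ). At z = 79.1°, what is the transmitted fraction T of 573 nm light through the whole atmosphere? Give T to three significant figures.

0.641

sec 79.1° = 5.2883.
τ = 0.124 × (520/573)⁴ × 5.2883 = 0.124 × 0.6783 × 5.2883 = 0.4448.
T = exp(−0.4448) = 0.6410.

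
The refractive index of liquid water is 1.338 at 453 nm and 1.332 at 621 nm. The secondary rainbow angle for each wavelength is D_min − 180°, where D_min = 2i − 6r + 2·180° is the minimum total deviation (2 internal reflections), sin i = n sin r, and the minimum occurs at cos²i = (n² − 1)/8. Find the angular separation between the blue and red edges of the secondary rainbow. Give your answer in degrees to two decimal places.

At 453 nm (n = 1.338): cos²i = 0.09878 → i = 71.682°, r = 45.195°, D_min = 232.193°, rainbow angle = 52.193°.
At 621 nm (n = 1.332): cos²i = 0.09678 → i = 71.875°, r = 45.520°, D_min = 230.628°, rainbow angle = 50.628°.
Angular width = |52.193° − 50.628°| = 1.564°.

1.56°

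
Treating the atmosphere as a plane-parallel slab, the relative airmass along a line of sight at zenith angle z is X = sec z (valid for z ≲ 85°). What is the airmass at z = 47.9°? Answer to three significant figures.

1.49

X = sec z = 1/cos 47.9° = 1/0.6704 = 1.4916.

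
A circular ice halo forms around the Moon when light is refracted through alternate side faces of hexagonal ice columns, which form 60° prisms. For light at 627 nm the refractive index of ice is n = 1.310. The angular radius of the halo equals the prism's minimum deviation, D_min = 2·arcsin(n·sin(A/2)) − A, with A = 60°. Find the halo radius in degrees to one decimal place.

21.8°

n·sin(A/2) = 1.310 × sin 30° = 1.310 × 0.5000 = 0.6550.
D_min = 2·arcsin(0.6550) − 60° = 2 × 40.920° − 60° = 21.839°.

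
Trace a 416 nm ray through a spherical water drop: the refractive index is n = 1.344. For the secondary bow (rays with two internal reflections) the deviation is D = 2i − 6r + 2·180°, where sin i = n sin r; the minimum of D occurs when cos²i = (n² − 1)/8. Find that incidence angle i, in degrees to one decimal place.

71.5°

cos²i = (1.344² − 1)/8 = (1.80634 − 1)/8 = 0.10079.
cos i = 0.31748, so i = 71.490°.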